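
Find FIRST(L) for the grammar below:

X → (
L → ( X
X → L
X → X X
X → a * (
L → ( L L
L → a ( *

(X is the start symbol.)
To compute FIRST(L), examine every production with L on the left-hand side, reading each right-hand side left to right until a non-nullable symbol is reached.

From L → ( X:
  - '(' is a terminal: add '(' and stop
From L → ( L L:
  - '(' is a terminal: add '(' and stop
From L → a ( *:
  - a is a terminal: add 'a' and stop

Collecting: FIRST(L) = { '(', 'a' }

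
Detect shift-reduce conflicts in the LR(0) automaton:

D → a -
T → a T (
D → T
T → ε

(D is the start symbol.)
Augment with D' → D and build the canonical LR(0) collection (I0 = CLOSURE({[D' → . D]}), then GOTO on every symbol after a dot until no new states appear). It has 8 states:
  I0: { [D → . T], [D → . a -], [D' → . D], [T → . a T (], [T → .] }  — shift, reduce
  I1: { [D' → D .] }  — accept
  I2: { [D → T .] }  — reduce
  I3: { [D → a . -], [T → . a T (], [T → .], [T → a . T (] }  — shift, reduce
  I4: { [D → a - .] }  — reduce
  I5: { [T → a T . (] }  — shift
  I6: { [T → . a T (], [T → .], [T → a . T (] }  — shift, reduce
  I7: { [T → a T ( .] }  — reduce

I0 contains reduce item [T → .] and shift items [D → . a -], [T → . a T (] — shift-reduce conflict.
I3 contains reduce item [T → .] and shift items [D → a . -], [T → . a T (] — shift-reduce conflict.
I6 contains reduce item [T → .] and shift item [T → . a T (] — shift-reduce conflict.

Answer: Yes — I0: [T → .] vs [D → . a -]; I3: [T → .] vs [D → a . -]; I6: [T → .] vs [T → . a T (]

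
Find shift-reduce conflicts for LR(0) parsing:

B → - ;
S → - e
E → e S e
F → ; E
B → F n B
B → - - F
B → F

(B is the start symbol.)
A shift-reduce conflict occurs when an LR(0) state has both:
  - a complete (reduce) item [A → α .] (dot at the end), and
  - a shift item [B → β . c γ] (dot before a terminal).

Augment with B' → B and build the canonical LR(0) collection (I0 = CLOSURE({[B' → . B]}), then GOTO on every symbol after a dot until no new states appear). It has 16 states:
  I0: { [B → . - - F], [B → . - ;], [B → . F n B], [B → . F], [B' → . B], [F → . ; E] }  — shift
  I1: { [B → - . - F], [B → - . ;] }  — shift
  I2: { [E → . e S e], [F → ; . E] }  — shift
  I3: { [B' → B .] }  — accept
  I4: { [B → F . n B], [B → F .] }  — shift, reduce
  I5: { [B → . - - F], [B → . - ;], [B → . F n B], [B → . F], [B → F n . B], [F → . ; E] }  — shift
  I6: { [B → F n B .] }  — reduce
  I7: { [F → ; E .] }  — reduce
  I8: { [E → e . S e], [S → . - e] }  — shift
  I9: { [S → - . e] }  — shift
  I10: { [E → e S . e] }  — shift
  I11: { [E → e S e .] }  — reduce
  I12: { [S → - e .] }  — reduce
  I13: { [B → - - . F], [F → . ; E] }  — shift
  I14: { [B → - ; .] }  — reduce
  I15: { [B → - - F .] }  — reduce

I4 contains reduce item [B → F .] and shift item [B → F . n B] — shift-reduce conflict.

Answer: Yes — I4: [B → F .] vs [B → F . n B]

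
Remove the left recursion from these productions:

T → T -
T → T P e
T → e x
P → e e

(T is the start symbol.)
T is directly left-recursive. The standard transformation for
  A → A α₁ | ... | A α_m | β₁ | ... | β_n
is
  A  → β₁ A' | ... | β_n A'
  A' → α₁ A' | ... | α_m A' | ε

T → e x becomes T → e x T'
T → T - becomes T' → - T'
T → T P e becomes T' → P e T'
Add T' → ε

Productions for other non-terminals are unchanged:
  P → e e

Resulting grammar:
T → e x T'
T' → - T'
T' → P e T'
T' → ε
P → e e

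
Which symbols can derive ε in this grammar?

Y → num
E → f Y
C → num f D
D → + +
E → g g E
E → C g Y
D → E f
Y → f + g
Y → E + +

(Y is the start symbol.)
None

There are no ε-productions, so no non-terminal can derive ε.
No non-terminals are nullable.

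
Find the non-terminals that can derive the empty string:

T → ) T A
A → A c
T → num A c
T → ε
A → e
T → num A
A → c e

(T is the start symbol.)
ε-productions: T → ε
So T is immediately nullable.
No further non-terminal can be added: every production for the remaining non-terminals contains a terminal or a non-nullable non-terminal.
Nullable = { 'T' }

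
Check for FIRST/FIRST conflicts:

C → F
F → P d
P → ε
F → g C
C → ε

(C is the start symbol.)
No FIRST/FIRST conflicts.

A FIRST/FIRST conflict occurs when two productions N → α and N → β for the same non-terminal have FIRST(α) ∩ FIRST(β) ≠ ∅ (with ε ∈ FIRST of a nullable right-hand side, so two nullable alternatives also conflict).

FIRST sets of the non-terminals at (or reachable through a nullable prefix from) the front of some alternative:
  FIRST(F) = { 'd', 'g' }
  FIRST(P) = { ε }

Productions for C:
  C → F: FIRST = { 'd', 'g' }
  C → ε: FIRST = { ε }
Productions for F:
  F → P d: FIRST = { 'd' }
  F → g C: FIRST = { 'g' }
P has only one production, so no FIRST/FIRST conflict is possible there.

All alternatives of each non-terminal have pairwise disjoint FIRST sets.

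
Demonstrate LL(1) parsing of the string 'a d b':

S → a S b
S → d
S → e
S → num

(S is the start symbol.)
LL(1) parsing maintains a stack (initially the start symbol over $) and the input. At each step: if the stack top is a terminal, match it against the current input token; if it is a non-terminal N, replace it with the RHS of M[N, lookahead] (the unique production whose predict set contains the lookahead).

Stack is shown with the top on the left.

Stack    Input    Action
------------------------
S $      a d b $  output S → a S b
a S b $  a d b $  match 'a'
S b $    d b $    output S → d
d b $    d b $    match 'd'
b $      b $      match 'b'
$        $        accept

The string is accepted.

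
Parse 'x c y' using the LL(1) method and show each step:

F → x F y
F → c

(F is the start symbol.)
LL(1) parsing maintains a stack (initially the start symbol over $) and the input. At each step: if the stack top is a terminal, match it against the current input token; if it is a non-terminal N, replace it with the RHS of M[N, lookahead] (the unique production whose predict set contains the lookahead).

Stack is shown with the top on the left.

Stack    Input    Action
------------------------
F $      x c y $  output F → x F y
x F y $  x c y $  match 'x'
F y $    c y $    output F → c
c y $    c y $    match 'c'
y $      y $      match 'y'
$        $        accept

The string is accepted.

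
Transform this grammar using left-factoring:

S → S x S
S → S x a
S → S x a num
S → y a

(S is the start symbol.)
S → S x S'
S' → S
S' → a S''
S'' → ε
S'' → num
S → y a

Left-factoring transforms A → αβ₁ | αβ₂ into A → αA' and A' → β₁ | β₂
(α is the longest common prefix among the alternatives). Repeat until
no nonterminal has two alternatives with a common prefix.

Round 1: S has alternatives sharing prefix 'S x'. Introduce S': S → S x S'
  Add: S' → S
  Add: S' → a
  Add: S' → a num

Round 2: S' has alternatives sharing prefix 'a'. Introduce S'': S' → a S''
  Add: S'' → ε
  Add: S'' → num

No remaining common prefixes — done.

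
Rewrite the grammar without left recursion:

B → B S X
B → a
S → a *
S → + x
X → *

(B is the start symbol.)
B is directly left-recursive. The standard transformation for
  A → A α₁ | ... | A α_m | β₁ | ... | β_n
is
  A  → β₁ A' | ... | β_n A'
  A' → α₁ A' | ... | α_m A' | ε

B → a becomes B → a B'
B → B S X becomes B' → S X B'
Add B' → ε

Productions for other non-terminals are unchanged:
  S → a *
  S → + x
  X → *

Resulting grammar:
B → a B'
B' → S X B'
B' → ε
S → a *
S → + x
X → *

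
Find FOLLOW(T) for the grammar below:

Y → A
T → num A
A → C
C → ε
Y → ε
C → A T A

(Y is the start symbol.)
{ $, 'num' }

To compute FOLLOW(T), find every occurrence of T on a right-hand side N → α T β: add FIRST(β) \ {ε}, and if β is empty or nullable also add FOLLOW(N). Iterate to a fixed point.

In C → A T A: T is followed by A, add FIRST(A) \ {ε} = { 'num' }
  A is nullable, so also add FOLLOW(C)

The FOLLOW sets referred to above (computed the same way, to a fixed point):
  FOLLOW(C) = { $, 'num' }

Taking the union: FOLLOW(T) = { $, 'num' }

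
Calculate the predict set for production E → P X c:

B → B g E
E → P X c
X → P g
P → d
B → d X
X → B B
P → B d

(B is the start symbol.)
PREDICT(E → P X c) = (FIRST(RHS) \ {ε}) ∪ (FOLLOW(E) if ε ∈ FIRST(RHS), i.e. RHS ⇒* ε)
FIRST(P) = { 'd' }
FIRST(P X c) = { 'd' }
ε ∉ FIRST(P X c), so FOLLOW(E) is not added.
PREDICT(E → P X c) = { 'd' }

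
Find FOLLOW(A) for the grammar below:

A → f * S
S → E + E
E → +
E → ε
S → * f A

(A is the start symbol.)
A is the start symbol, so $ ∈ FOLLOW(A).
In S → * f A: A is at the end, add FOLLOW(S)

The FOLLOW sets referred to above (computed the same way, to a fixed point):
  FOLLOW(S) = { $ }

Taking the union: FOLLOW(A) = { $ }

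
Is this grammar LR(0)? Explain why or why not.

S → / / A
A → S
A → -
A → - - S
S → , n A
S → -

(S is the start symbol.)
No. Shift-reduce conflict between [A → - .] and [A → - . - S]

A grammar is LR(0) if no state in the canonical LR(0) collection has:
  - both a shift item (dot before a terminal) and a complete item (shift-reduce conflict), or
  - two or more complete items (reduce-reduce conflict; the accept item [S' → S .] counts as a complete item here).

Augment with S' → S and build the canonical LR(0) collection (I0 = CLOSURE({[S' → . S]}), then GOTO on every symbol after a dot until no new states appear). It has 13 states:
  I0: { [S → . , n A], [S → . -], [S → . / / A], [S' → . S] }  — shift
  I1: { [S → , . n A] }  — shift
  I2: { [S → - .] }  — reduce
  I3: { [S → / . / A] }  — shift
  I4: { [S' → S .] }  — accept
  I5: { [A → . - - S], [A → . -], [A → . S], [S → . , n A], [S → . -], [S → . / / A], [S → / / . A] }  — shift
  I6: { [A → - . - S], [A → - .], [S → - .] }  — shift, 2 reduces
  I7: { [S → / / A .] }  — reduce
  I8: { [A → S .] }  — reduce
  I9: { [A → - - . S], [S → . , n A], [S → . -], [S → . / / A] }  — shift
  I10: { [A → - - S .] }  — reduce
  I11: { [A → . - - S], [A → . -], [A → . S], [S → , n . A], [S → . , n A], [S → . -], [S → . / / A] }  — shift
  I12: { [S → , n A .] }  — reduce

Conflict in state I6:
  Shift-reduce conflict between [A → - .] and [A → - . - S]
So the grammar is NOT LR(0).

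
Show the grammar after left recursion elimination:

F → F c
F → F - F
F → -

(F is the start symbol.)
F → - F'
F' → c F'
F' → - F F'
F' → ε

F is directly left-recursive. The standard transformation for
  A → A α₁ | ... | A α_m | β₁ | ... | β_n
is
  A  → β₁ A' | ... | β_n A'
  A' → α₁ A' | ... | α_m A' | ε

F → - becomes F → - F'
F → F c becomes F' → c F'
F → F - F becomes F' → - F F'
Add F' → ε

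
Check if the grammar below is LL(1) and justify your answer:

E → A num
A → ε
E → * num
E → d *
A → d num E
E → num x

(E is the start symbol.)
A grammar is LL(1) if for each non-terminal N with multiple productions, the predict sets of those productions are pairwise disjoint, where PREDICT(N → α) = (FIRST(α) \ {ε}) ∪ (FOLLOW(N) if α ⇒* ε).

Relevant sets:
  FIRST(A) = { 'd', ε }
  FOLLOW(A) = { 'num' }

For E:
  PREDICT(E → A num) = { 'd', 'num' }
  PREDICT(E → '*' num) = { '*' }
  PREDICT(E → d '*') = { 'd' }
  PREDICT(E → num x) = { 'num' }
For A:
  PREDICT(A → ε) = { 'num' }
  PREDICT(A → d num E) = { 'd' }

Conflict found: Predict set conflict for E: { 'd' }
The grammar is NOT LL(1).

Answer: No. Predict set conflict for E: { 'd' }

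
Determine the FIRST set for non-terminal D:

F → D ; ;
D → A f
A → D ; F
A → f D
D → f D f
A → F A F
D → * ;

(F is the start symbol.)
{ '*', 'f' }

To compute FIRST(D), examine every production with D on the left-hand side, reading each right-hand side left to right until a non-nullable symbol is reached.

FIRST sets of the other non-terminals involved (by the same procedure, iterated to a fixed point):
  FIRST(A) = { '*', 'f' }

From D → A f:
  - A is a non-terminal: add FIRST(A) \ {ε} = { '*', 'f' }
    A is not nullable, so stop
From D → f D f:
  - f is a terminal: add 'f' and stop
From D → * ;:
  - '*' is a terminal: add '*' and stop

Collecting: FIRST(D) = { '*', 'f' }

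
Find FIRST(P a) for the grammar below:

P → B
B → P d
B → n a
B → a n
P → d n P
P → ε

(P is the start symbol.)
{ 'a', 'd', 'n' }

FIRST sets of the non-terminals involved (from the grammar, by fixed-point iteration):
  FIRST(P) = { 'a', 'd', 'n', ε }

To compute FIRST(P a), process the symbols left to right:
Symbol P is a non-terminal. Add FIRST(P) \ {ε} = { 'a', 'd', 'n' }
P is nullable (ε ∈ FIRST(P)), continue to the next symbol.
Symbol a is a terminal. Add 'a' and stop.
FIRST(P a) = { 'a', 'd', 'n' }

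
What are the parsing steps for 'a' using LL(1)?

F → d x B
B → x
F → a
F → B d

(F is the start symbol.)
LL(1) parsing maintains a stack (initially the start symbol over $) and the input. At each step: if the stack top is a terminal, match it against the current input token; if it is a non-terminal N, replace it with the RHS of M[N, lookahead] (the unique production whose predict set contains the lookahead).

Stack is shown with the top on the left.

Stack  Input  Action
--------------------
F $    a $    output F → a
a $    a $    match 'a'
$      $      accept

The string is accepted.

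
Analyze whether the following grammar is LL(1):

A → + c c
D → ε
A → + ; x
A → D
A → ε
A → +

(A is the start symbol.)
No. Predict set conflict for A: { '+' }

Relevant sets:
  FIRST(D) = { ε }
  FOLLOW(A) = { $ }

For A:
  PREDICT(A → '+' c c) = { '+' }
  PREDICT(A → '+' ';' x) = { '+' }
  PREDICT(A → D) = { $ }
  PREDICT(A → ε) = { $ }
  PREDICT(A → '+') = { '+' }
D has a single production, so nothing to check there.

Conflict found: Predict set conflict for A: { '+' }
The grammar is NOT LL(1).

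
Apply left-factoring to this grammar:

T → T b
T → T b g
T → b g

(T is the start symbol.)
T → T b T'
T' → ε
T' → g
T → b g

Left-factoring transforms A → αβ₁ | αβ₂ into A → αA' and A' → β₁ | β₂
(α is the longest common prefix among the alternatives). Repeat until
no nonterminal has two alternatives with a common prefix.

Round 1: T has alternatives sharing prefix 'T b'. Introduce T': T → T b T'
  Add: T' → ε
  Add: T' → g

No remaining common prefixes — done.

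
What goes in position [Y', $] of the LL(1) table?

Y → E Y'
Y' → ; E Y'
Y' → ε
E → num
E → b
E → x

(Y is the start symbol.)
To find M[Y', $], we find productions for Y' where $ is in the predict set (PREDICT(N → α) = (FIRST(α) \ {ε}) ∪ (FOLLOW(N) if α ⇒* ε)).

Relevant sets:
  FOLLOW(Y') = { $ }

Y' → ; E Y': PREDICT = { ';' }
Y' → ε: PREDICT = { $ }
  $ is in predict set, so this production goes in M[Y', $]

M[Y', $] = Y' → ε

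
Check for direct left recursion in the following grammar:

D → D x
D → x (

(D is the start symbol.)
D → D x: LEFT RECURSIVE (starts with D)
D → x (: starts with x

The grammar has direct left recursion on: D.

Answer: Yes, D is left-recursive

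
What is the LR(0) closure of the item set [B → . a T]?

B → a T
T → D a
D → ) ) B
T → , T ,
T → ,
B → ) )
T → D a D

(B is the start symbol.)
Start with: [B → . a T]
The dot precedes the terminal a, so nothing is added.

CLOSURE = { [B → . a T] }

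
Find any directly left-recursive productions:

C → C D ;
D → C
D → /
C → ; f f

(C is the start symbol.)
Yes, C is left-recursive

Direct left recursion occurs when N → N α for some non-terminal N (the right-hand side begins with the left-hand side itself).

C → C D ;: LEFT RECURSIVE (starts with C)
D → C: starts with C
D → /: starts with '/'
C → ; f f: starts with ';'

The grammar has direct left recursion on: C.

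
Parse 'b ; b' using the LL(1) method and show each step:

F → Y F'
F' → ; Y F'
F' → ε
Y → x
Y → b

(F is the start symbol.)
Stack is shown with the top on the left.

Stack     Input    Action
-------------------------
F $       b ; b $  output F → Y F'
Y F' $    b ; b $  output Y → b
b F' $    b ; b $  match 'b'
F' $      ; b $    output F' → ; Y F'
; Y F' $  ; b $    match ';'
Y F' $    b $      output Y → b
b F' $    b $      match 'b'
F' $      $        output F' → ε
$         $        accept

The string is accepted.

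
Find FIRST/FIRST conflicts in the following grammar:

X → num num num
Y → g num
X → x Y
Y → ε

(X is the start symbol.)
No FIRST/FIRST conflicts.

Productions for X:
  X → num num num: FIRST = { 'num' }
  X → x Y: FIRST = { 'x' }
Productions for Y:
  Y → g num: FIRST = { 'g' }
  Y → ε: FIRST = { ε }

All alternatives of each non-terminal have pairwise disjoint FIRST sets.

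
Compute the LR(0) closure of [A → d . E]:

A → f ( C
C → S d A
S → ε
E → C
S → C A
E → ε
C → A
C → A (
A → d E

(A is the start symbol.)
{ [A → . d E], [A → . f ( C], [A → d . E], [C → . A (], [C → . A], [C → . S d A], [E → . C], [E → .], [S → . C A], [S → .] }

To compute CLOSURE, for each item [A → α.Bβ] where B is a non-terminal, add [B → .γ] for all productions B → γ; repeat for the newly added items until nothing changes.

Start with: [A → d . E]
  [A → d . E] has the dot before E: add [E → . C], [E → .]
  [E → . C] has the dot before C: add [C → . S d A], [C → . A], [C → . A (]
  [C → . S d A] has the dot before S: add [S → .], [S → . C A]
  [C → . A] has the dot before A: add [A → . f ( C], [A → . d E]
No further items can be added.

CLOSURE = { [A → . d E], [A → . f ( C], [A → d . E], [C → . A (], [C → . A], [C → . S d A], [E → . C], [E → .], [S → . C A], [S → .] }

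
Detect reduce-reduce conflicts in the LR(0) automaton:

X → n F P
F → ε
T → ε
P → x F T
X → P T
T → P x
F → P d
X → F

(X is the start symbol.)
No reduce-reduce conflicts

A reduce-reduce conflict occurs when an LR(0) state has two complete items [A → α .] and [B → β .] — both call for a reduction, and with no lookahead the parser cannot choose between them.

Augment with X' → X and build the canonical LR(0) collection (I0 = CLOSURE({[X' → . X]}), then GOTO on every symbol after a dot until no new states appear). It has 15 states:
  I0: { [F → . P d], [F → .], [P → . x F T], [X → . F], [X → . P T], [X → . n F P], [X' → . X] }  — shift, reduce
  I1: { [X → F .] }  — reduce
  I2: { [F → P . d], [P → . x F T], [T → . P x], [T → .], [X → P . T] }  — shift, reduce
  I3: { [X' → X .] }  — accept
  I4: { [F → . P d], [F → .], [P → . x F T], [X → n . F P] }  — shift, reduce
  I5: { [F → . P d], [F → .], [P → . x F T], [P → x . F T] }  — shift, reduce
  I6: { [P → . x F T], [P → x F . T], [T → . P x], [T → .] }  — shift, reduce
  I7: { [F → P . d] }  — shift
  I8: { [F → P d .] }  — reduce
  I9: { [T → P . x] }  — shift
  I10: { [P → x F T .] }  — reduce
  I11: { [T → P x .] }  — reduce
  I12: { [P → . x F T], [X → n F . P] }  — shift
  I13: { [X → n F P .] }  — reduce
  I14: { [X → P T .] }  — reduce

No state contains more than one complete item.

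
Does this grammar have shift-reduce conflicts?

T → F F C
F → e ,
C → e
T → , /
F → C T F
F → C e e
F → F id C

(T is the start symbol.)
Yes — I5: [C → e .] vs [F → e . ,]; I13: [C → e .] vs [F → C e . e]; I15: [F → C T F .] vs [F → F . id C]

A shift-reduce conflict occurs when an LR(0) state has both:
  - a complete (reduce) item [A → α .] (dot at the end), and
  - a shift item [B → β . c γ] (dot before a terminal).

Augment with T' → T and build the canonical LR(0) collection (I0 = CLOSURE({[T' → . T]}), then GOTO on every symbol after a dot until no new states appear). It has 17 states:
  I0: { [C → . e], [F → . C T F], [F → . C e e], [F → . F id C], [F → . e ,], [T → . , /], [T → . F F C], [T' → . T] }  — shift
  I1: { [T → , . /] }  — shift
  I2: { [C → . e], [F → . C T F], [F → . C e e], [F → . F id C], [F → . e ,], [F → C . T F], [F → C . e e], [T → . , /], [T → . F F C] }  — shift
  I3: { [C → . e], [F → . C T F], [F → . C e e], [F → . F id C], [F → . e ,], [F → F . id C], [T → F . F C] }  — shift
  I4: { [T' → T .] }  — accept
  I5: { [C → e .], [F → e . ,] }  — shift, reduce
  I6: { [F → e , .] }  — reduce
  I7: { [C → . e], [F → F . id C], [T → F F . C] }  — shift
  I8: { [C → . e], [F → F id . C] }  — shift
  I9: { [F → F id C .] }  — reduce
  I10: { [C → e .] }  — reduce
  I11: { [T → F F C .] }  — reduce
  I12: { [C → . e], [F → . C T F], [F → . C e e], [F → . F id C], [F → . e ,], [F → C T . F] }  — shift
  I13: { [C → e .], [F → C e . e], [F → e . ,] }  — shift, reduce
  I14: { [F → C e e .] }  — reduce
  I15: { [F → C T F .], [F → F . id C] }  — shift, reduce
  I16: { [T → , / .] }  — reduce

I5 contains reduce item [C → e .] and shift item [F → e . ,] — shift-reduce conflict.
I13 contains reduce item [C → e .] and shift items [F → C e . e], [F → e . ,] — shift-reduce conflict.
I15 contains reduce item [F → C T F .] and shift item [F → F . id C] — shift-reduce conflict.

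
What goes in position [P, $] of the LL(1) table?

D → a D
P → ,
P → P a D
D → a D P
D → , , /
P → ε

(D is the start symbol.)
To find M[P, $], we find productions for P where $ is in the predict set (PREDICT(N → α) = (FIRST(α) \ {ε}) ∪ (FOLLOW(N) if α ⇒* ε)).

Relevant sets:
  FIRST(P) = { ',', 'a', ε }
  FOLLOW(P) = { $, ',', 'a' }

P → ,: PREDICT = { ',' }
P → P a D: PREDICT = { ',', 'a' }
P → ε: PREDICT = { $, ',', 'a' }
  $ is in predict set, so this production goes in M[P, $]

M[P, $] = P → ε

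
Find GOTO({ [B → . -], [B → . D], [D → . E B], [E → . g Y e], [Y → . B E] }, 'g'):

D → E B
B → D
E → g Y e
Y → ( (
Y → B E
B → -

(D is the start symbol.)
GOTO(I, 'g') = CLOSURE({ [A → αX.β] : [A → α.Xβ] ∈ I, X = 'g' })

Items with dot before 'g', with the dot advanced:
  [E → . g Y e] → [E → g . Y e]
Closure of the advanced items:
  [E → g . Y e] has the dot before Y: add [Y → . ( (], [Y → . B E]
  [Y → . B E] has the dot before B: add [B → . D], [B → . -]
  [B → . D] has the dot before D: add [D → . E B]
  [D → . E B] has the dot before E: add [E → . g Y e]

GOTO = { [B → . -], [B → . D], [D → . E B], [E → . g Y e], [E → g . Y e], [Y → . ( (], [Y → . B E] }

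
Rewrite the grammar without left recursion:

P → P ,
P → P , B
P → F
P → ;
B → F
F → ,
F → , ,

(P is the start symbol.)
P → F P'
P → ; P'
P' → , P'
P' → , B P'
P' → ε
B → F
F → ,
F → , ,

P is directly left-recursive. The standard transformation for
  A → A α₁ | ... | A α_m | β₁ | ... | β_n
is
  A  → β₁ A' | ... | β_n A'
  A' → α₁ A' | ... | α_m A' | ε

P → F becomes P → F P'
P → ; becomes P → ; P'
P → P , becomes P' → , P'
P → P , B becomes P' → , B P'
Add P' → ε

Productions for other non-terminals are unchanged:
  B → F
  F → ,
  F → , ,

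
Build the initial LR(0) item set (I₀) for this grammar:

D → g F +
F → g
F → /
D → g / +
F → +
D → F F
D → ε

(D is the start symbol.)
{ [D → . F F], [D → . g / +], [D → . g F +], [D → .], [D' → . D], [F → . +], [F → . /], [F → . g] }

First, augment the grammar with D' → D
I₀ = CLOSURE({ [D' → . D] }):
  [D' → . D] has the dot before D: add [D → . g F +], [D → . g / +], [D → . F F], [D → .]
  [D → . F F] has the dot before F: add [F → . g], [F → . /], [F → . +]
No further items can be added.

I₀ = { [D → . F F], [D → . g / +], [D → . g F +], [D → .], [D' → . D], [F → . +], [F → . /], [F → . g] }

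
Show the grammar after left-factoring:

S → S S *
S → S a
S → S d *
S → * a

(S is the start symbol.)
S → S S'
S' → S *
S' → a
S' → d *
S → * a

Left-factoring transforms A → αβ₁ | αβ₂ into A → αA' and A' → β₁ | β₂
(α is the longest common prefix among the alternatives). Repeat until
no nonterminal has two alternatives with a common prefix.

Round 1: S has alternatives sharing prefix 'S'. Introduce S': S → S S'
  Add: S' → S *
  Add: S' → a
  Add: S' → d *

No remaining common prefixes — done.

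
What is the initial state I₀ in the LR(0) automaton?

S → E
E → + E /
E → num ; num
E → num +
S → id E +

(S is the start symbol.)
{ [E → . + E /], [E → . num +], [E → . num ; num], [S → . E], [S → . id E +], [S' → . S] }

First, augment the grammar with S' → S
I₀ = CLOSURE({ [S' → . S] }):
  [S' → . S] has the dot before S: add [S → . E], [S → . id E +]
  [S → . E] has the dot before E: add [E → . + E /], [E → . num ; num], [E → . num +]
No further items can be added.

I₀ = { [E → . + E /], [E → . num +], [E → . num ; num], [S → . E], [S → . id E +], [S' → . S] }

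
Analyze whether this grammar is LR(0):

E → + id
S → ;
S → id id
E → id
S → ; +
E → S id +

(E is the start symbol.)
Augment with E' → E and build the canonical LR(0) collection (I0 = CLOSURE({[E' → . E]}), then GOTO on every symbol after a dot until no new states appear). It has 11 states:
  I0: { [E → . + id], [E → . S id +], [E → . id], [E' → . E], [S → . ; +], [S → . ;], [S → . id id] }  — shift
  I1: { [E → + . id] }  — shift
  I2: { [S → ; . +], [S → ; .] }  — shift, reduce
  I3: { [E' → E .] }  — accept
  I4: { [E → S . id +] }  — shift
  I5: { [E → id .], [S → id . id] }  — shift, reduce
  I6: { [S → id id .] }  — reduce
  I7: { [E → S id . +] }  — shift
  I8: { [E → S id + .] }  — reduce
  I9: { [S → ; + .] }  — reduce
  I10: { [E → + id .] }  — reduce

Conflict in state I2:
  Shift-reduce conflict between [S → ; .] and [S → ; . +]
So the grammar is NOT LR(0).

Answer: No. Shift-reduce conflict between [S → ; .] and [S → ; . +]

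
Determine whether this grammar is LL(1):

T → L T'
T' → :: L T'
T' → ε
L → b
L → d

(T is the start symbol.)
Relevant sets:
  FOLLOW(T') = { $ }

For T':
  PREDICT(T' → :: L T') = { '::' }
  PREDICT(T' → ε) = { $ }
For L:
  PREDICT(L → b) = { 'b' }
  PREDICT(L → d) = { 'd' }
T has a single production, so nothing to check there.

All predict sets are disjoint. The grammar IS LL(1).

Answer: Yes, the grammar is LL(1).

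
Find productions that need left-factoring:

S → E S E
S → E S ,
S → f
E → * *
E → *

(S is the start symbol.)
Yes, S has productions with common prefix 'E S'; E has productions with common prefix '*'

Left-factoring is needed when two productions for the same non-terminal
share a common prefix on the right-hand side.

Productions for S:
  S → E S E
  S → E S ,
  S → f
Productions for E:
  E → * *
  E → *

Found common prefix 'E S' in productions for S
Found common prefix '*' in productions for E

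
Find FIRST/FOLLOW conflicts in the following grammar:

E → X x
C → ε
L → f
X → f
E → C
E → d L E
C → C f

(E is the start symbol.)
A FIRST/FOLLOW conflict occurs when a non-terminal N has a nullable alternative N → β (β ⇒* ε) and another alternative N → α with FIRST(α) ∩ FOLLOW(N) ≠ ∅: on such a lookahead the parser cannot decide between expanding α and letting N vanish via β.

Nullable non-terminals: C, E.
FIRST sets used below: FIRST(C) = { 'f', ε }, FIRST(X) = { 'f' }

C: nullable alternative(s) C → ε; FOLLOW(C) = { $, 'f' }
  C → ε: FIRST \ {ε} = { } — this is the only nullable alternative, skip
  C → C f: FIRST \ {ε} = { 'f' } — overlaps FOLLOW(C) on { 'f' }: CONFLICT

E: nullable alternative(s) E → C; FOLLOW(E) = { $ }
  E → X x: FIRST \ {ε} = { 'f' } — disjoint from FOLLOW(E)
  E → C: FIRST \ {ε} = { 'f' } — this is the only nullable alternative, skip
  E → d L E: FIRST \ {ε} = { 'd' } — disjoint from FOLLOW(E)

L, X have no nullable alternative, so no FIRST/FOLLOW check is needed there.

So the grammar has 1 FIRST/FOLLOW conflict (marked CONFLICT above).

Answer: Yes. C → C f with FOLLOW(C) on { 'f' }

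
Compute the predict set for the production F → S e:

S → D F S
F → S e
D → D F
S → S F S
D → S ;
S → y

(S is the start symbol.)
PREDICT(F → S e) = (FIRST(RHS) \ {ε}) ∪ (FOLLOW(F) if ε ∈ FIRST(RHS), i.e. RHS ⇒* ε)
FIRST(S) = { 'y' }
FIRST(S e) = { 'y' }
ε ∉ FIRST(S e), so FOLLOW(F) is not added.
PREDICT(F → S e) = { 'y' }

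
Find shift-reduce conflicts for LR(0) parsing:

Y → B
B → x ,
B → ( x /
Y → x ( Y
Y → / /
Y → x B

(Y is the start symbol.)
Augment with Y' → Y and build the canonical LR(0) collection (I0 = CLOSURE({[Y' → . Y]}), then GOTO on every symbol after a dot until no new states appear). It has 15 states:
  I0: { [B → . ( x /], [B → . x ,], [Y → . / /], [Y → . B], [Y → . x ( Y], [Y → . x B], [Y' → . Y] }  — shift
  I1: { [B → ( . x /] }  — shift
  I2: { [Y → / . /] }  — shift
  I3: { [Y → B .] }  — reduce
  I4: { [Y' → Y .] }  — accept
  I5: { [B → . ( x /], [B → . x ,], [B → x . ,], [Y → x . ( Y], [Y → x . B] }  — shift
  I6: { [B → ( . x /], [B → . ( x /], [B → . x ,], [Y → . / /], [Y → . B], [Y → . x ( Y], [Y → . x B], [Y → x ( . Y] }  — shift
  I7: { [B → x , .] }  — reduce
  I8: { [Y → x B .] }  — reduce
  I9: { [B → x . ,] }  — shift
  I10: { [Y → x ( Y .] }  — reduce
  I11: { [B → ( x . /], [B → . ( x /], [B → . x ,], [B → x . ,], [Y → x . ( Y], [Y → x . B] }  — shift
  I12: { [B → ( x / .] }  — reduce
  I13: { [Y → / / .] }  — reduce
  I14: { [B → ( x . /] }  — shift

No state contains both a complete item and a shift item.

Answer: No shift-reduce conflicts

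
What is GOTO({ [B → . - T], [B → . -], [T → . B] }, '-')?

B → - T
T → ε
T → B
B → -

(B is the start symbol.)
{ [B → - . T], [B → - .], [B → . - T], [B → . -], [T → . B], [T → .] }

GOTO(I, '-') = CLOSURE({ [A → αX.β] : [A → α.Xβ] ∈ I, X = '-' })

Items with dot before '-', with the dot advanced:
  [B → . -] → [B → - .]
  [B → . - T] → [B → - . T]
Closure of the advanced items:
  [B → - . T] has the dot before T: add [T → .], [T → . B]
  [T → . B] has the dot before B: add [B → . - T], [B → . -]

GOTO = { [B → - . T], [B → - .], [B → . - T], [B → . -], [T → . B], [T → .] }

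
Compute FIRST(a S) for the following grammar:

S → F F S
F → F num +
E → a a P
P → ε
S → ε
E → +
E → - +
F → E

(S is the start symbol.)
{ 'a' }

To compute FIRST(a S), process the symbols left to right:
Symbol a is a terminal. Add 'a' and stop.
FIRST(a S) = { 'a' }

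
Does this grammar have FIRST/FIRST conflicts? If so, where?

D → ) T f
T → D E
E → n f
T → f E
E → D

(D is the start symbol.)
FIRST sets of the non-terminals at (or reachable through a nullable prefix from) the front of some alternative:
  FIRST(D) = { ')' }

Productions for T:
  T → D E: FIRST = { ')' }
  T → f E: FIRST = { 'f' }
Productions for E:
  E → n f: FIRST = { 'n' }
  E → D: FIRST = { ')' }
D has only one production, so no FIRST/FIRST conflict is possible there.

All alternatives of each non-terminal have pairwise disjoint FIRST sets.

Answer: No FIRST/FIRST conflicts.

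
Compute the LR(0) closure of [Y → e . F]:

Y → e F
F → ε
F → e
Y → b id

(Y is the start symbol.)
Start with: [Y → e . F]
  [Y → e . F] has the dot before F: add [F → .], [F → . e]
No further items can be added.

CLOSURE = { [F → . e], [F → .], [Y → e . F] }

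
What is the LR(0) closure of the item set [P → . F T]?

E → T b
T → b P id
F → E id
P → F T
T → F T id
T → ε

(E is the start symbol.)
To compute CLOSURE, for each item [A → α.Bβ] where B is a non-terminal, add [B → .γ] for all productions B → γ; repeat for the newly added items until nothing changes.

Start with: [P → . F T]
  [P → . F T] has the dot before F: add [F → . E id]
  [F → . E id] has the dot before E: add [E → . T b]
  [E → . T b] has the dot before T: add [T → . b P id], [T → . F T id], [T → .]
No further items can be added.

CLOSURE = { [E → . T b], [F → . E id], [P → . F T], [T → . F T id], [T → . b P id], [T → .] }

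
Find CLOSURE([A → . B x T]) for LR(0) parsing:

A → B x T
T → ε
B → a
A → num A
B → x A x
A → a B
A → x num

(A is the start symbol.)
To compute CLOSURE, for each item [A → α.Bβ] where B is a non-terminal, add [B → .γ] for all productions B → γ; repeat for the newly added items until nothing changes.

Start with: [A → . B x T]
  [A → . B x T] has the dot before B: add [B → . a], [B → . x A x]
No further items can be added.

CLOSURE = { [A → . B x T], [B → . a], [B → . x A x] }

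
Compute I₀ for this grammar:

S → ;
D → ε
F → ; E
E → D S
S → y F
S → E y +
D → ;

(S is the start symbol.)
{ [D → . ;], [D → .], [E → . D S], [S → . ;], [S → . E y +], [S → . y F], [S' → . S] }

First, augment the grammar with S' → S
I₀ = CLOSURE({ [S' → . S] }):
  [S' → . S] has the dot before S: add [S → . ;], [S → . y F], [S → . E y +]
  [S → . E y +] has the dot before E: add [E → . D S]
  [E → . D S] has the dot before D: add [D → .], [D → . ;]
No further items can be added.

I₀ = { [D → . ;], [D → .], [E → . D S], [S → . ;], [S → . E y +], [S → . y F], [S' → . S] }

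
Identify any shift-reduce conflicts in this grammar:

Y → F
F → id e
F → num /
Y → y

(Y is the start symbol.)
A shift-reduce conflict occurs when an LR(0) state has both:
  - a complete (reduce) item [A → α .] (dot at the end), and
  - a shift item [B → β . c γ] (dot before a terminal).

Augment with Y' → Y and build the canonical LR(0) collection (I0 = CLOSURE({[Y' → . Y]}), then GOTO on every symbol after a dot until no new states appear). It has 8 states:
  I0: { [F → . id e], [F → . num /], [Y → . F], [Y → . y], [Y' → . Y] }  — shift
  I1: { [Y → F .] }  — reduce
  I2: { [Y' → Y .] }  — accept
  I3: { [F → id . e] }  — shift
  I4: { [F → num . /] }  — shift
  I5: { [Y → y .] }  — reduce
  I6: { [F → num / .] }  — reduce
  I7: { [F → id e .] }  — reduce

No state contains both a complete item and a shift item.

Answer: No shift-reduce conflicts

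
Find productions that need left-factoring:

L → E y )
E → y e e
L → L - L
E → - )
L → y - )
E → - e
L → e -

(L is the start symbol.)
Yes, E has productions with common prefix '-'

Left-factoring is needed when two productions for the same non-terminal
share a common prefix on the right-hand side.

Productions for L:
  L → E y )
  L → L - L
  L → y - )
  L → e -
Productions for E:
  E → y e e
  E → - )
  E → - e

Found common prefix '-' in productions for E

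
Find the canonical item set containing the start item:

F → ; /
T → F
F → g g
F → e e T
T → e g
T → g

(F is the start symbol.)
{ [F → . ; /], [F → . e e T], [F → . g g], [F' → . F] }

First, augment the grammar with F' → F
I₀ = CLOSURE({ [F' → . F] }):
  [F' → . F] has the dot before F: add [F → . ; /], [F → . g g], [F → . e e T]
No further items can be added.

I₀ = { [F → . ; /], [F → . e e T], [F → . g g], [F' → . F] }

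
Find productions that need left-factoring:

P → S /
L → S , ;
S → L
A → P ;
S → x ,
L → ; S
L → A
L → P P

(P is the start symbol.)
No, left-factoring is not needed

Left-factoring is needed when two productions for the same non-terminal
share a common prefix on the right-hand side.

Productions for L:
  L → S , ;
  L → ; S
  L → A
  L → P P
Productions for S:
  S → L
  S → x ,

No common prefixes found.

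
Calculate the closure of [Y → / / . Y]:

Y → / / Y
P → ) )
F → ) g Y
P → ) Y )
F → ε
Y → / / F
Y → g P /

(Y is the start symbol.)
{ [Y → . / / F], [Y → . / / Y], [Y → . g P /], [Y → / / . Y] }

To compute CLOSURE, for each item [A → α.Bβ] where B is a non-terminal, add [B → .γ] for all productions B → γ; repeat for the newly added items until nothing changes.

Start with: [Y → / / . Y]
  [Y → / / . Y] has the dot before Y: add [Y → . / / Y], [Y → . / / F], [Y → . g P /]
No further items can be added.

CLOSURE = { [Y → . / / F], [Y → . / / Y], [Y → . g P /], [Y → / / . Y] }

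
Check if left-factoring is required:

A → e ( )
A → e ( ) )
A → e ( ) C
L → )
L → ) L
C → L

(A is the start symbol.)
Yes, A has productions with common prefix 'e ( )'; L has productions with common prefix ')'

Left-factoring is needed when two productions for the same non-terminal
share a common prefix on the right-hand side.

Productions for A:
  A → e ( )
  A → e ( ) )
  A → e ( ) C
Productions for L:
  L → )
  L → ) L

Found common prefix 'e ( )' in productions for A
Found common prefix ')' in productions for L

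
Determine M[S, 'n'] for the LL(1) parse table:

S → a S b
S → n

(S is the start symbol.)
To find M[S, 'n'], we find productions for S where 'n' is in the predict set (PREDICT(N → α) = (FIRST(α) \ {ε}) ∪ (FOLLOW(N) if α ⇒* ε)).

S → a S b: PREDICT = { 'a' }
S → n: PREDICT = { 'n' }
  'n' is in predict set, so this production goes in M[S, 'n']

M[S, 'n'] = S → n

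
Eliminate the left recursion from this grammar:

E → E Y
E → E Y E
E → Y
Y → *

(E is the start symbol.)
E is directly left-recursive. The standard transformation for
  A → A α₁ | ... | A α_m | β₁ | ... | β_n
is
  A  → β₁ A' | ... | β_n A'
  A' → α₁ A' | ... | α_m A' | ε

E → Y becomes E → Y E'
E → E Y becomes E' → Y E'
E → E Y E becomes E' → Y E E'
Add E' → ε

Productions for other non-terminals are unchanged:
  Y → *

Resulting grammar:
E → Y E'
E' → Y E'
E' → Y E E'
E' → ε
Y → *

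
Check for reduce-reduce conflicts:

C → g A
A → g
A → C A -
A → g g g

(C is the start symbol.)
A reduce-reduce conflict occurs when an LR(0) state has two complete items [A → α .] and [B → β .] — both call for a reduction, and with no lookahead the parser cannot choose between them.

Augment with C' → C and build the canonical LR(0) collection (I0 = CLOSURE({[C' → . C]}), then GOTO on every symbol after a dot until no new states appear). It has 10 states:
  I0: { [C → . g A], [C' → . C] }  — shift
  I1: { [C' → C .] }  — accept
  I2: { [A → . C A -], [A → . g g g], [A → . g], [C → . g A], [C → g . A] }  — shift
  I3: { [C → g A .] }  — reduce
  I4: { [A → . C A -], [A → . g g g], [A → . g], [A → C . A -], [C → . g A] }  — shift
  I5: { [A → . C A -], [A → . g g g], [A → . g], [A → g . g g], [A → g .], [C → . g A], [C → g . A] }  — shift, reduce
  I6: { [A → . C A -], [A → . g g g], [A → . g], [A → g . g g], [A → g .], [A → g g . g], [C → . g A], [C → g . A] }  — shift, reduce
  I7: { [A → . C A -], [A → . g g g], [A → . g], [A → g . g g], [A → g .], [A → g g . g], [A → g g g .], [C → . g A], [C → g . A] }  — shift, 2 reduces
  I8: { [A → C A . -] }  — shift
  I9: { [A → C A - .] }  — reduce

I7 contains complete items [A → g .], [A → g g g .] — reduce-reduce conflict.

Answer: Yes — I7: [A → g .] vs [A → g g g .]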